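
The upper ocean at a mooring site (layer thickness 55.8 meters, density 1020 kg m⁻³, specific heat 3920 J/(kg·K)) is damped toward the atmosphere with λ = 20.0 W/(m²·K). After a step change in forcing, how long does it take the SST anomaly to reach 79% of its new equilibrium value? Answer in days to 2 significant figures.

200 days

Areal heat capacity C = ρ c_p D = 1020 × 3920 × 55.8 = 2.23×10^8 J/(m^2 K).
τ = C / λ = 2.23×10^8 / 20.0 = 1.12×10^7 s.
Fraction reached: 1 − e^(−t/τ) = 0.79 ⇒ t = −τ ln(1 − 0.79) = τ × 1.56.
t = 1.74×10^7 s = 202 days.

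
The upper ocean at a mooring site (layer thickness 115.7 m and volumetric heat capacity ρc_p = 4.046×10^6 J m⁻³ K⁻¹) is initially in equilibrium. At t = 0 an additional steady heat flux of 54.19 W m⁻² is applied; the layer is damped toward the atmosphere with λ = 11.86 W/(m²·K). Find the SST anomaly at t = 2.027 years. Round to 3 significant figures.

Areal heat capacity C = ρc_p × D = 4.046×10^6 × 115.7 = 4.68×10^8 J/(m²·K).
τ = C / λ = 4.68×10^8 / 11.86 = 3.95×10^7 s.
Equilibrium anomaly ΔT_eq = F / λ = 54.19 / 11.86 = 4.57 K.
t = 2.027 years = 6.40×10^7 s, so t/τ = 1.62.
ΔT(t) = ΔT_eq (1 − e^(−t/τ)) = 4.57 × (1 − e^−1.62) = 3.67 K.

3.67 K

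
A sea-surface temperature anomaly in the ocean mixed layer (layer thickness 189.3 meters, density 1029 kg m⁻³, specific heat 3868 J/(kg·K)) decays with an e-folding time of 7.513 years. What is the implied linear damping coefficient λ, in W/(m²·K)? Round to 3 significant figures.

Areal heat capacity C = ρ c_p D = 1029 × 3868 × 189.3 = 7.53×10^8 J/(m²·K).
τ = 7.513 years = 2.37×10^8 s.
λ = C / τ = 7.53×10^8 / 2.37×10^8 = 3.18 W/(m²·K).

3.18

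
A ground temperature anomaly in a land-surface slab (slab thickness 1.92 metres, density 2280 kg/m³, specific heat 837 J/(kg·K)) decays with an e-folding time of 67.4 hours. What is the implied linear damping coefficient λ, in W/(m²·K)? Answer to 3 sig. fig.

Areal heat capacity C = ρ c_p D = 2280 × 837 × 1.92 = 3.66×10^6 J/(m^2 K).
τ = 67.4 hours = 2.43×10^5 s.
λ = C / τ = 3.66×10^6 / 2.43×10^5 = 15.1 W/(m²·K).

15.1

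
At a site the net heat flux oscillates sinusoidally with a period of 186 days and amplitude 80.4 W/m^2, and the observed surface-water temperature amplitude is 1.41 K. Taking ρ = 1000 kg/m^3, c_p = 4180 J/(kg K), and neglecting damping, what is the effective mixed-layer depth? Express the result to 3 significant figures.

34.9 m

ω = 2π / 1.61×10^7 s = 3.91×10^-7 s⁻¹.
Required C = F₀ / (A ω) = 80.4 / (1.41 × 3.91×10^-7) = 1.46×10^8 J/(m²·K).
D = C / (ρ c_p) = 1.46×10^8 / (1000 × 4180) = 34.9 m.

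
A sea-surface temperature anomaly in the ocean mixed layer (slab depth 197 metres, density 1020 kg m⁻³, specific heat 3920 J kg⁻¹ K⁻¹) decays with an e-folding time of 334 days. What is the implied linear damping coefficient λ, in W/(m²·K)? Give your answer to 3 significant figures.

Areal heat capacity C = ρ c_p D = 1020 × 3920 × 197 = 7.88×10^8 J/(m²·K).
τ = 334 days = 2.89×10^7 s.
λ = C / τ = 7.88×10^8 / 2.89×10^7 = 27.3 W/(m²·K).

27.3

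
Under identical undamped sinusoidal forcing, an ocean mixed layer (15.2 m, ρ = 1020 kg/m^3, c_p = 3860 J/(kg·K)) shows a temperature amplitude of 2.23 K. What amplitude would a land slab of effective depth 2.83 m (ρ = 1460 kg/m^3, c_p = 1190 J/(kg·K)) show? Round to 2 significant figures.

27 K

C_ocean = 5.98×10^7 J/(m²·K); C_land = 4.92×10^6 J/(m²·K).
A ∝ 1/C ⇒ A_land = A_ocean × C_ocean/C_land = 2.23 × 12.2 = 27.1 K.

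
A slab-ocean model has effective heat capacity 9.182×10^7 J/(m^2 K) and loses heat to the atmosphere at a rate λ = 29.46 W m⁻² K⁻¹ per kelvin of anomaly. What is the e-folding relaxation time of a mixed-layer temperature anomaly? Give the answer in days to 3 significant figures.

36.1 days

Areal heat capacity C = 9.182×10^7 J/(m^2 K) (given).
Relaxation time τ = C / λ = 9.18×10^7 / 29.46 = 3.12×10^6 s.
In days: 3.12×10^6 s / (86400 s/day) = 36.1 days.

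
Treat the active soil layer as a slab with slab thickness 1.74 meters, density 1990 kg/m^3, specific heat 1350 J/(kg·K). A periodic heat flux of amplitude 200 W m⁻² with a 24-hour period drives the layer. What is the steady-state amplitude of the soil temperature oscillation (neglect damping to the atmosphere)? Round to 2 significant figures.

0.59 K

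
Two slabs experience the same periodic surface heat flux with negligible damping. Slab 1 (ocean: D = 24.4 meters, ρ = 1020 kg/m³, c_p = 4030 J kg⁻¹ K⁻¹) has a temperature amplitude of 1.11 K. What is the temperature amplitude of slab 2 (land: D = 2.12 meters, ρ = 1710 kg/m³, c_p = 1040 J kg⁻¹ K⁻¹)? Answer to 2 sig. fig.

C_ocean = 1.00×10^8 J/(m²·K); C_land = 3.77×10^6 J/(m²·K).
A ∝ 1/C ⇒ A_land = A_ocean × C_ocean/C_land = 1.11 × 26.6 = 29.5 K.

30 K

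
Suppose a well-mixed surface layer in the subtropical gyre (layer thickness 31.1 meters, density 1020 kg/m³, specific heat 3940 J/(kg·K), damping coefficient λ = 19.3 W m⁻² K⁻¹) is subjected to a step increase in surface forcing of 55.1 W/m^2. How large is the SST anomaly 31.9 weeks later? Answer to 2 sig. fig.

2.7 K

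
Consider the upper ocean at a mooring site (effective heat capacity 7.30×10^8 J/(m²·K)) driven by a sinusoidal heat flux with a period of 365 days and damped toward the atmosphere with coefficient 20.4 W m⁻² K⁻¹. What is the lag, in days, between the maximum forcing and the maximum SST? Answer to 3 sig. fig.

Areal heat capacity C = 7.30×10^8 J/(m²·K) (given).
ω = 2π / 3.15×10^7 s = 1.99×10^-7 s⁻¹.
Phase lag φ = arctan(Cω/λ) = arctan(145/20.4) = 1.43 rad.
Time lag = φ / ω = 1.43 / 1.99×10^-7 = 7.18×10^6 s = 83.2 days.

83.2 days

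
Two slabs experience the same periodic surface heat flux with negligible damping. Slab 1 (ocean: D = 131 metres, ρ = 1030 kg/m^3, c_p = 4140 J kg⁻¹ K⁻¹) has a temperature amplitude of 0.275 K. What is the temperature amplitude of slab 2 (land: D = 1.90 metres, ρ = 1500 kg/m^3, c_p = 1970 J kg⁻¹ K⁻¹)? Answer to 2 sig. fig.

C_ocean = 5.59×10^8 J/(m²·K); C_land = 5.61×10^6 J/(m²·K).
A ∝ 1/C ⇒ A_land = A_ocean × C_ocean/C_land = 0.275 × 99.5 = 27.4 K.

27 K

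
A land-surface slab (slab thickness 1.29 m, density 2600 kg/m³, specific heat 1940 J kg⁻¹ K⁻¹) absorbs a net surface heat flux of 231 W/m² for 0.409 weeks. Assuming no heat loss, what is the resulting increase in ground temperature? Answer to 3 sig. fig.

Areal heat capacity C = ρ c_p D = 2600 × 1940 × 1.29 = 6.51×10^6 J m⁻² K⁻¹.
Net heat input Q = F Δt = 231 × (0.409 weeks × 6.048×10^5 s/week) = 5.71×10^7 J/m².
ΔT = Q / C = 5.71×10^7 / 6.51×10^6 = 8.78 K.

8.78 K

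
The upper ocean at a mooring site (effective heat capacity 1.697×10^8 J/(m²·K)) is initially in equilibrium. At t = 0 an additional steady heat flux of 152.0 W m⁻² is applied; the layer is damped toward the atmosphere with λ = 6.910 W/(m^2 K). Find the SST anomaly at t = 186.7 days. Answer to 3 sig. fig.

Areal heat capacity C = 1.697×10^8 J/(m²·K) (given).
τ = C / λ = 1.70×10^8 / 6.910 = 2.46×10^7 s.
Equilibrium anomaly ΔT_eq = F / λ = 152.0 / 6.910 = 22.0 K.
t = 186.7 days = 1.61×10^7 s, so t/τ = 0.657.
ΔT(t) = ΔT_eq (1 − e^(−t/τ)) = 22.0 × (1 − e^−0.657) = 10.6 K.

10.6 K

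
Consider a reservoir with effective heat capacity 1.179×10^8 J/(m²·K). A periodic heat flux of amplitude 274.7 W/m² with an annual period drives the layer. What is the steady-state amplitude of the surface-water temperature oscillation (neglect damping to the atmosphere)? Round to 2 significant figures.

12 K

Areal heat capacity C = 1.179×10^8 J/(m²·K) (given).
Angular frequency ω = 2π / T = 2π / 3.15×10^7 s = 1.99×10^-7 s⁻¹.
Cω = 1.18×10^8 × 1.99×10^-7 = 23.5 W/(m²·K).
Amplitude A = F₀ / (Cω) = 274.7 / 23.5 = 11.7 K.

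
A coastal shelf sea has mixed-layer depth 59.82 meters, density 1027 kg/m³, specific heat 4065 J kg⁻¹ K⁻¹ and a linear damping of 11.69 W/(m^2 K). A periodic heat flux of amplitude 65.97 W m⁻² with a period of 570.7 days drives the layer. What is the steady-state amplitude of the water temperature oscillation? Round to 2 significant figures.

1.9 K

Areal heat capacity C = ρ c_p D = 1027 × 4065 × 59.82 = 2.50×10^8 J/(m^2 K).
Angular frequency ω = 2π / T = 2π / 4.93×10^7 s = 1.27×10^-7 s⁻¹.
√((Cω)² + λ²) = √((31.8)² + 11.69²) = 33.9 W/(m²·K).
Amplitude A = F₀ / √((Cω)²+λ²) = 65.97 / 33.9 = 1.95 K.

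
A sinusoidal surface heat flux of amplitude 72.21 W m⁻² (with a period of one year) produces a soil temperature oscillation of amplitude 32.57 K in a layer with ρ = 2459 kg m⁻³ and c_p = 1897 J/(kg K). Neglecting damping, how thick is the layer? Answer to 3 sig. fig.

ω = 2π / 3.15×10^7 s = 1.99×10^-7 s⁻¹.
Required C = F₀ / (A ω) = 72.21 / (32.57 × 1.99×10^-7) = 1.11×10^7 J/(m²·K).
D = C / (ρ c_p) = 1.11×10^7 / (2459 × 1897) = 2.39 m.

2.39 m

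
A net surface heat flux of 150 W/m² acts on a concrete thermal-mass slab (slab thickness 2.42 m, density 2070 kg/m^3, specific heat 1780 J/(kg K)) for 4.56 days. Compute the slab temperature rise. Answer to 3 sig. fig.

6.63 K

Areal heat capacity C = ρ c_p D = 2070 × 1780 × 2.42 = 8.92×10^6 J/(m²·K).
Net heat input Q = F Δt = 150 × (4.56 days × 86400 s/day) = 5.91×10^7 J/m².
ΔT = Q / C = 5.91×10^7 / 8.92×10^6 = 6.63 K.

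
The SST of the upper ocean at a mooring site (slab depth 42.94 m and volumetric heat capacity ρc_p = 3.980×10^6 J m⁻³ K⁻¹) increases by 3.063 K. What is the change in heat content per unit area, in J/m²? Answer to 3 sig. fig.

Areal heat capacity C = ρc_p × D = 3.980×10^6 × 42.94 = 1.71×10^8 J/(m^2 K).
ΔQ = C ΔT = 1.71×10^8 × 3.063 = 5.23×10^8 J/m².

5.23×10^8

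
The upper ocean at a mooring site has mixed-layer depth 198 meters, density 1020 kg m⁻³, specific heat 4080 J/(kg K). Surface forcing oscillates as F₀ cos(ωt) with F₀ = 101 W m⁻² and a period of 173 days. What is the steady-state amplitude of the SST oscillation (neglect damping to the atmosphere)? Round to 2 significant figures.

0.29 K

Areal heat capacity C = ρ c_p D = 1020 × 4080 × 198 = 8.24×10^8 J/(m^2 K).
Angular frequency ω = 2π / T = 2π / 1.49×10^7 s = 4.20×10^-7 s⁻¹.
Cω = 8.24×10^8 × 4.20×10^-7 = 346 W/(m²·K).
Amplitude A = F₀ / (Cω) = 101 / 346 = 0.292 K.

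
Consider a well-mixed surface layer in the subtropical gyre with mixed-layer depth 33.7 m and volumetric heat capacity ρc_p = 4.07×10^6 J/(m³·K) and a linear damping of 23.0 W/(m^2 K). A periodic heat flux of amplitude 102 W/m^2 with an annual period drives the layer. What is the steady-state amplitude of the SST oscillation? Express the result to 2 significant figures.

2.9 K

Areal heat capacity C = ρc_p × D = 4.07×10^6 × 33.7 = 1.37×10^8 J m⁻² K⁻¹.
Angular frequency ω = 2π / T = 2π / 3.15×10^7 s = 1.99×10^-7 s⁻¹.
√((Cω)² + λ²) = √((27.3)² + 23.0²) = 35.7 W/(m²·K).
Amplitude A = F₀ / √((Cω)²+λ²) = 102 / 35.7 = 2.86 K.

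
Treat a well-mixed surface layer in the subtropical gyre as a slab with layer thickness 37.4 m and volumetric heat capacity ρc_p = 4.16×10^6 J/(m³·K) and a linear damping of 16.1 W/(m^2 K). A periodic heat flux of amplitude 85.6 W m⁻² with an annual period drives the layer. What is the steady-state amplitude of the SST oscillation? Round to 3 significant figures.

2.45 K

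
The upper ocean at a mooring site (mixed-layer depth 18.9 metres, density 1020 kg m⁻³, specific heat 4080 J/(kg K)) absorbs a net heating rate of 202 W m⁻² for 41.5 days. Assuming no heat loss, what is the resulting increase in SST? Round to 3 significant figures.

Areal heat capacity C = ρ c_p D = 1020 × 4080 × 18.9 = 7.87×10^7 J m⁻² K⁻¹.
Net heat input Q = F Δt = 202 × (41.5 days × 86400 s/day) = 7.24×10^8 J/m².
ΔT = Q / C = 7.24×10^8 / 7.87×10^7 = 9.21 K.

9.21 K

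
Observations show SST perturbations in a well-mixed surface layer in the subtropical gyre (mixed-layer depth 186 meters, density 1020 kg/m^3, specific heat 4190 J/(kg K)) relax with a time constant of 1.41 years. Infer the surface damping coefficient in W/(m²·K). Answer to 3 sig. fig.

17.9

Areal heat capacity C = ρ c_p D = 1020 × 4190 × 186 = 7.95×10^8 J/(m²·K).
τ = 1.41 years = 4.45×10^7 s.
λ = C / τ = 7.95×10^8 / 4.45×10^7 = 17.9 W/(m²·K).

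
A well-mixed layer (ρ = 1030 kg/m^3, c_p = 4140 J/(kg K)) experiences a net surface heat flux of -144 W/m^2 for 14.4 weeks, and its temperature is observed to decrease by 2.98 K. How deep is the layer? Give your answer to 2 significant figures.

99 m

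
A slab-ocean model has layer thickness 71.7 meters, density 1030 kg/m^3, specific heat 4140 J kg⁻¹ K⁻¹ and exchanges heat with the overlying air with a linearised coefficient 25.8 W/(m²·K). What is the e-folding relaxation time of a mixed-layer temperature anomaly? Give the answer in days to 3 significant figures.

137 days

Areal heat capacity C = ρ c_p D = 1030 × 4140 × 71.7 = 3.06×10^8 J/(m^2 K).
Relaxation time τ = C / λ = 3.06×10^8 / 25.8 = 1.19×10^7 s.
In days: 1.19×10^7 s / (86400 s/day) = 137 days.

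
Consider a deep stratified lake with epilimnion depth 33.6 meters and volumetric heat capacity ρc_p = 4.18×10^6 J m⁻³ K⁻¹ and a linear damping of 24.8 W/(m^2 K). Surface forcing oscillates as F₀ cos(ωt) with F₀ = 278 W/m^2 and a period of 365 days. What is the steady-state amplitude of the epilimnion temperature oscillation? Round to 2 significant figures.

Areal heat capacity C = ρc_p × D = 4.18×10^6 × 33.6 = 1.40×10^8 J/(m^2 K).
Angular frequency ω = 2π / T = 2π / 3.15×10^7 s = 1.99×10^-7 s⁻¹.
√((Cω)² + λ²) = √((28.0)² + 24.8²) = 37.4 W/(m²·K).
Amplitude A = F₀ / √((Cω)²+λ²) = 278 / 37.4 = 7.43 K.

7.4 K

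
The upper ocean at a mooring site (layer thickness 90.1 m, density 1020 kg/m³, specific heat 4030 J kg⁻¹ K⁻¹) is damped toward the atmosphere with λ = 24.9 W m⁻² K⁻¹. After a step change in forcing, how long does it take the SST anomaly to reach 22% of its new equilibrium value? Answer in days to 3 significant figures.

42.8 days

Areal heat capacity C = ρ c_p D = 1020 × 4030 × 90.1 = 3.70×10^8 J m⁻² K⁻¹.
τ = C / λ = 3.70×10^8 / 24.9 = 1.49×10^7 s.
Fraction reached: 1 − e^(−t/τ) = 0.22 ⇒ t = −τ ln(1 − 0.22) = τ × 0.248.
t = 3.70×10^6 s = 42.8 days.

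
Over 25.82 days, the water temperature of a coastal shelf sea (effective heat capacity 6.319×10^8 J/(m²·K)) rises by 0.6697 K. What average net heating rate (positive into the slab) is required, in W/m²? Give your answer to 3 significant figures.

Areal heat capacity C = 6.319×10^8 J/(m²·K) (given).
Required heat per unit area: Q = C ΔT = 6.32×10^8 × 0.6697 = 4.23×10^8 J/m².
Flux F = Q / Δt = 4.23×10^8 / 2.23×10^6 s = 190 W/m².

190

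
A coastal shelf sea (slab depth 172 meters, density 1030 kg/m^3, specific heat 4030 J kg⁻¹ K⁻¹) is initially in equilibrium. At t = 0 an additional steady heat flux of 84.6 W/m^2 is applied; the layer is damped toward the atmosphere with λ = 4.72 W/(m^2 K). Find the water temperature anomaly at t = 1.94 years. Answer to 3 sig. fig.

Areal heat capacity C = ρ c_p D = 1030 × 4030 × 172 = 7.14×10^8 J/(m^2 K).
τ = C / λ = 7.14×10^8 / 4.72 = 1.51×10^8 s.
Equilibrium anomaly ΔT_eq = F / λ = 84.6 / 4.72 = 17.9 K.
t = 1.94 years = 6.12×10^7 s, so t/τ = 0.405.
ΔT(t) = ΔT_eq (1 − e^(−t/τ)) = 17.9 × (1 − e^−0.405) = 5.97 K.

5.97 K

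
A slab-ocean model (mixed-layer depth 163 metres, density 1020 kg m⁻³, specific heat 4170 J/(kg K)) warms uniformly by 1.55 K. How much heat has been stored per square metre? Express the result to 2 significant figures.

1.1×10^9

Areal heat capacity C = ρ c_p D = 1020 × 4170 × 163 = 6.93×10^8 J m⁻² K⁻¹.
ΔQ = C ΔT = 6.93×10^8 × 1.55 = 1.07×10^9 J/m².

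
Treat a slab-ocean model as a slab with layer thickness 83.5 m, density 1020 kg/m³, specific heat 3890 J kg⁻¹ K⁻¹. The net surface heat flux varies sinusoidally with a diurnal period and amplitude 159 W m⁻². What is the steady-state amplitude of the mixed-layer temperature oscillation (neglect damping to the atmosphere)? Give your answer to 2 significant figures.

0.0066 K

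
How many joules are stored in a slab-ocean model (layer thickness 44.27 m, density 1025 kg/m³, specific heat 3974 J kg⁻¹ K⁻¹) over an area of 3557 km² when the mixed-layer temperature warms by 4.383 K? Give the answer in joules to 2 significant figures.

Areal heat capacity C = ρ c_p D = 1025 × 3974 × 44.27 = 1.80×10^8 J/(m^2 K).
Heat per unit area: q = C ΔT = 1.80×10^8 × 4.383 = 7.90×10^8 J/m².
Total heat: Q = q × A = 7.90×10^8 × (3557 × 10⁶ m²) = 2.81×10^18 J.

2.8×10^18 J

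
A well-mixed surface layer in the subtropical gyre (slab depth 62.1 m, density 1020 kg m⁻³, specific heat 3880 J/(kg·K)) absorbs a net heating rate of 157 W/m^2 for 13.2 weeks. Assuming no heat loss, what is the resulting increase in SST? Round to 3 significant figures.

Areal heat capacity C = ρ c_p D = 1020 × 3880 × 62.1 = 2.46×10^8 J/(m^2 K).
Net heat input Q = F Δt = 157 × (13.2 weeks × 6.048×10^5 s/week) = 1.25×10^9 J/m².
ΔT = Q / C = 1.25×10^9 / 2.46×10^8 = 5.10 K.

5.10 K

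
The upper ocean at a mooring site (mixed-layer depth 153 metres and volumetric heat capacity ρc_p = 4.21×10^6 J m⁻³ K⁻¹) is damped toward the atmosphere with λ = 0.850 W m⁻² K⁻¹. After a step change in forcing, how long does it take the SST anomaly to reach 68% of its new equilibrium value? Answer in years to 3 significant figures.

27.4 years

Areal heat capacity C = ρc_p × D = 4.21×10^6 × 153 = 6.44×10^8 J m⁻² K⁻¹.
τ = C / λ = 6.44×10^8 / 0.850 = 7.58×10^8 s.
Fraction reached: 1 − e^(−t/τ) = 0.68 ⇒ t = −τ ln(1 − 0.68) = τ × 1.14.
t = 8.63×10^8 s = 27.4 years.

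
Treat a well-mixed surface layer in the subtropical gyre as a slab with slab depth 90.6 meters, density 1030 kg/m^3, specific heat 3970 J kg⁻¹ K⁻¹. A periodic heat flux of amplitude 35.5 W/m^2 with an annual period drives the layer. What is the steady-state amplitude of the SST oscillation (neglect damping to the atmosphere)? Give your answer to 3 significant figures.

0.481 K

Areal heat capacity C = ρ c_p D = 1030 × 3970 × 90.6 = 3.70×10^8 J m⁻² K⁻¹.
Angular frequency ω = 2π / T = 2π / 3.15×10^7 s = 1.99×10^-7 s⁻¹.
Cω = 3.70×10^8 × 1.99×10^-7 = 73.8 W/(m²·K).
Amplitude A = F₀ / (Cω) = 35.5 / 73.8 = 0.481 K.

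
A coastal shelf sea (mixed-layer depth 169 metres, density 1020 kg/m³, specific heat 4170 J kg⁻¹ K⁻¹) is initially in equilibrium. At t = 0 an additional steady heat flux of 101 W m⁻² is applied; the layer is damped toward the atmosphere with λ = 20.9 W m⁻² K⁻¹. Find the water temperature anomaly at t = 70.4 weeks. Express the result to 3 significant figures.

3.43 K

Areal heat capacity C = ρ c_p D = 1020 × 4170 × 169 = 7.19×10^8 J/(m²·K).
τ = C / λ = 7.19×10^8 / 20.9 = 3.44×10^7 s.
Equilibrium anomaly ΔT_eq = F / λ = 101 / 20.9 = 4.83 K.
t = 70.4 weeks = 4.26×10^7 s, so t/τ = 1.24.
ΔT(t) = ΔT_eq (1 − e^(−t/τ)) = 4.83 × (1 − e^−1.24) = 3.43 K.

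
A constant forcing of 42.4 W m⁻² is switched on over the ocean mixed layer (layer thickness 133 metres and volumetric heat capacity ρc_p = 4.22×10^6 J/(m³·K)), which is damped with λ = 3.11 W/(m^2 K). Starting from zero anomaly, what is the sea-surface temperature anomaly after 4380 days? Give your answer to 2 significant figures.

Areal heat capacity C = ρc_p × D = 4.22×10^6 × 133 = 5.61×10^8 J/(m^2 K).
τ = C / λ = 5.61×10^8 / 3.11 = 1.80×10^8 s.
Equilibrium anomaly ΔT_eq = F / λ = 42.4 / 3.11 = 13.6 K.
t = 4380 days = 3.78×10^8 s, so t/τ = 2.10.
ΔT(t) = ΔT_eq (1 − e^(−t/τ)) = 13.6 × (1 − e^−2.10) = 12.0 K.

12 K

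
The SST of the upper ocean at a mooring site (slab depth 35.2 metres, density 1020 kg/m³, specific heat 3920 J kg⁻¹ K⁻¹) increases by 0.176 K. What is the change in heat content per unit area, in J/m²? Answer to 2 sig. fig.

2.5×10^7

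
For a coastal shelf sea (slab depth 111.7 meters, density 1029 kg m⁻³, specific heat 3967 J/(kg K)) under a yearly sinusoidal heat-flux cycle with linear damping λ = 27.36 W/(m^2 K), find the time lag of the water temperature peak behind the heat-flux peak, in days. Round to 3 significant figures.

74.3 days

Areal heat capacity C = ρ c_p D = 1029 × 3967 × 111.7 = 4.56×10^8 J/(m²·K).
ω = 2π / 3.15×10^7 s = 1.99×10^-7 s⁻¹.
Phase lag φ = arctan(Cω/λ) = arctan(90.8/27.36) = 1.28 rad.
Time lag = φ / ω = 1.28 / 1.99×10^-7 = 6.42×10^6 s = 74.3 days.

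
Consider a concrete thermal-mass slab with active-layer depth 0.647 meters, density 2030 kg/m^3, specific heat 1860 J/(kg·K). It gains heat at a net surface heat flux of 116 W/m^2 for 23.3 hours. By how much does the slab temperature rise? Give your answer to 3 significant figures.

3.98 K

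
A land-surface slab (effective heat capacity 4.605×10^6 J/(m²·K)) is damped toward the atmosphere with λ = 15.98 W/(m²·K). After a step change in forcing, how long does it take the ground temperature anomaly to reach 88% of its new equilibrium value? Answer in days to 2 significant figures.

7.1 days

Areal heat capacity C = 4.605×10^6 J/(m²·K) (given).
τ = C / λ = 4.60×10^6 / 15.98 = 2.88×10^5 s.
Fraction reached: 1 − e^(−t/τ) = 0.88 ⇒ t = −τ ln(1 − 0.88) = τ × 2.12.
t = 6.11×10^5 s = 7.07 days.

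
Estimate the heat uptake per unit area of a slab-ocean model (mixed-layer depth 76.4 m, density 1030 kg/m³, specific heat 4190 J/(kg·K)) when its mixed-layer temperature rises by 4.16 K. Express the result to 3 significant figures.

Areal heat capacity C = ρ c_p D = 1030 × 4190 × 76.4 = 3.30×10^8 J m⁻² K⁻¹.
ΔQ = C ΔT = 3.30×10^8 × 4.16 = 1.37×10^9 J/m².

1.37×10^9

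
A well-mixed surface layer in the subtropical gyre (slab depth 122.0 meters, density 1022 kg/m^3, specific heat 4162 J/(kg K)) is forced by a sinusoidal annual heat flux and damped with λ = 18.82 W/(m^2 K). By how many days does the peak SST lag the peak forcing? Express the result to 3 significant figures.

Areal heat capacity C = ρ c_p D = 1022 × 4162 × 122.0 = 5.19×10^8 J/(m²·K).
ω = 2π / 3.15×10^7 s = 1.99×10^-7 s⁻¹.
Phase lag φ = arctan(Cω/λ) = arctan(103/18.82) = 1.39 rad.
Time lag = φ / ω = 1.39 / 1.99×10^-7 = 6.98×10^6 s = 80.8 days.

80.8 days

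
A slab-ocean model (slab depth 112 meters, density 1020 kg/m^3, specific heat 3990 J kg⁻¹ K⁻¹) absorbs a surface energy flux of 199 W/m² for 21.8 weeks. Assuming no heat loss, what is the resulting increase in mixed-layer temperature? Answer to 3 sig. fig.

5.76 K

Areal heat capacity C = ρ c_p D = 1020 × 3990 × 112 = 4.56×10^8 J m⁻² K⁻¹.
Net heat input Q = F Δt = 199 × (21.8 weeks × 6.048×10^5 s/week) = 2.62×10^9 J/m².
ΔT = Q / C = 2.62×10^9 / 4.56×10^8 = 5.76 K.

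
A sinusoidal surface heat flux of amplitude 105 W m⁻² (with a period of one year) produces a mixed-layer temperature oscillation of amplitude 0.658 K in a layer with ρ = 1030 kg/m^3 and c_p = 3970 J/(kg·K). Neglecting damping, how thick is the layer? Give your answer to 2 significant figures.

200 m

ω = 2π / 3.15×10^7 s = 1.99×10^-7 s⁻¹.
Required C = F₀ / (A ω) = 105 / (0.658 × 1.99×10^-7) = 8.01×10^8 J/(m²·K).
D = C / (ρ c_p) = 8.01×10^8 / (1030 × 3970) = 196 m.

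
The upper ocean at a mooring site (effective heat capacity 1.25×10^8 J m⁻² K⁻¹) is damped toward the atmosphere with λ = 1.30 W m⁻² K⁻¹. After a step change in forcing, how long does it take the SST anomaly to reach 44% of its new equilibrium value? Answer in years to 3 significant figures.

Areal heat capacity C = 1.25×10^8 J m⁻² K⁻¹ (given).
τ = C / λ = 1.25×10^8 / 1.30 = 9.62×10^7 s.
Fraction reached: 1 − e^(−t/τ) = 0.44 ⇒ t = −τ ln(1 − 0.44) = τ × 0.580.
t = 5.58×10^7 s = 1.77 years.

1.77 years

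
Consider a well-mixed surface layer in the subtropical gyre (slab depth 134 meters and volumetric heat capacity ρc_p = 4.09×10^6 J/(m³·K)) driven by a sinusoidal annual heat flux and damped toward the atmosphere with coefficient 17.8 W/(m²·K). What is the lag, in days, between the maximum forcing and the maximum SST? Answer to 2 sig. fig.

Areal heat capacity C = ρc_p × D = 4.09×10^6 × 134 = 5.48×10^8 J/(m²·K).
ω = 2π / 3.15×10^7 s = 1.99×10^-7 s⁻¹.
Phase lag φ = arctan(Cω/λ) = arctan(109/17.8) = 1.41 rad.
Time lag = φ / ω = 1.41 / 1.99×10^-7 = 7.07×10^6 s = 81.9 days.

82 days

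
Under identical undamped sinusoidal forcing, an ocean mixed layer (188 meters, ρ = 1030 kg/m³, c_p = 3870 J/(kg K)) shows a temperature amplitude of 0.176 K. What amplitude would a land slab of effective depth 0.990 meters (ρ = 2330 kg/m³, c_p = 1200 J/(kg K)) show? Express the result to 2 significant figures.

48 K

C_ocean = 7.49×10^8 J/(m²·K); C_land = 2.77×10^6 J/(m²·K).
A ∝ 1/C ⇒ A_land = A_ocean × C_ocean/C_land = 0.176 × 271 = 47.6 K.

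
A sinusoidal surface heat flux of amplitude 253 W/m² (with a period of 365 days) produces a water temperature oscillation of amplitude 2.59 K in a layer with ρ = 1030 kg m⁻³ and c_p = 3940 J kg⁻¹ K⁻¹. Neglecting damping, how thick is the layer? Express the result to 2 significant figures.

ω = 2π / 3.15×10^7 s = 1.99×10^-7 s⁻¹.
Required C = F₀ / (A ω) = 253 / (2.59 × 1.99×10^-7) = 4.90×10^8 J/(m²·K).
D = C / (ρ c_p) = 4.90×10^8 / (1030 × 3940) = 121 m.

120 m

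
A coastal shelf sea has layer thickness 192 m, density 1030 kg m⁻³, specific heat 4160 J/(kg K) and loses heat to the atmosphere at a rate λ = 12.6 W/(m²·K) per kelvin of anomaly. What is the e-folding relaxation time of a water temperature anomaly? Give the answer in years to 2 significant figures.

2.1 years

Areal heat capacity C = ρ c_p D = 1030 × 4160 × 192 = 8.23×10^8 J m⁻² K⁻¹.
Relaxation time τ = C / λ = 8.23×10^8 / 12.6 = 6.53×10^7 s.
In years: 6.53×10^7 s / (3.156×10^7 s/year) = 2.07 years.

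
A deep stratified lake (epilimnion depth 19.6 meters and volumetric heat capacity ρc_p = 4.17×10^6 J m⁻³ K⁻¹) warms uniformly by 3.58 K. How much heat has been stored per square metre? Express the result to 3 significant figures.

2.93×10^8

Areal heat capacity C = ρc_p × D = 4.17×10^6 × 19.6 = 8.17×10^7 J/(m^2 K).
ΔQ = C ΔT = 8.17×10^7 × 3.58 = 2.93×10^8 J/m².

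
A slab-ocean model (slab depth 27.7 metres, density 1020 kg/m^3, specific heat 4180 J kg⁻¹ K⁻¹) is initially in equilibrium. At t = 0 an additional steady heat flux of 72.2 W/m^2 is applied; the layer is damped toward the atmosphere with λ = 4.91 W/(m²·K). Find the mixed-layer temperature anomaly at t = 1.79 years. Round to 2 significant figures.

Areal heat capacity C = ρ c_p D = 1020 × 4180 × 27.7 = 1.18×10^8 J m⁻² K⁻¹.
τ = C / λ = 1.18×10^8 / 4.91 = 2.41×10^7 s.
Equilibrium anomaly ΔT_eq = F / λ = 72.2 / 4.91 = 14.7 K.
t = 1.79 years = 5.65×10^7 s, so t/τ = 2.35.
ΔT(t) = ΔT_eq (1 − e^(−t/τ)) = 14.7 × (1 − e^−2.35) = 13.3 K.

13 K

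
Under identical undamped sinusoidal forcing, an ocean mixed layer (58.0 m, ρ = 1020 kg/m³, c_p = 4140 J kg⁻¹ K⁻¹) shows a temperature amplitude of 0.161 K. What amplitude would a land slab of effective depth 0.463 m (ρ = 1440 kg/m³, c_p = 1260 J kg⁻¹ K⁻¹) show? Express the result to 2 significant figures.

47 K

C_ocean = 2.45×10^8 J/(m²·K); C_land = 8.40×10^5 J/(m²·K).
A ∝ 1/C ⇒ A_land = A_ocean × C_ocean/C_land = 0.161 × 292 = 46.9 K.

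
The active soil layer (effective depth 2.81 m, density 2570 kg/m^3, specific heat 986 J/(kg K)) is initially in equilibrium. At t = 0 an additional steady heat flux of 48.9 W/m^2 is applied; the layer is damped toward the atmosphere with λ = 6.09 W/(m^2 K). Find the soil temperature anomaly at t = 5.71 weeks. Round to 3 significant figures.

7.61 K

Areal heat capacity C = ρ c_p D = 2570 × 986 × 2.81 = 7.12×10^6 J/(m^2 K).
τ = C / λ = 7.12×10^6 / 6.09 = 1.17×10^6 s.
Equilibrium anomaly ΔT_eq = F / λ = 48.9 / 6.09 = 8.03 K.
t = 5.71 weeks = 3.45×10^6 s, so t/τ = 2.95.
ΔT(t) = ΔT_eq (1 − e^(−t/τ)) = 8.03 × (1 − e^−2.95) = 7.61 K.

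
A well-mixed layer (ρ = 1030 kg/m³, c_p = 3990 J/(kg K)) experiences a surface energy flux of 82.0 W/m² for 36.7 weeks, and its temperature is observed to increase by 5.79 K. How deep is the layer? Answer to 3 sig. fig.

76.5 m

Heat input Q = F Δt = 82.0 × 2.22×10^7 s = 1.82×10^9 J/m².
Required areal heat capacity C = Q / ΔT = 3.14×10^8 J/(m²·K).
Depth D = C / (ρ c_p) = 3.14×10^8 / (1030 × 3990) = 76.5 m.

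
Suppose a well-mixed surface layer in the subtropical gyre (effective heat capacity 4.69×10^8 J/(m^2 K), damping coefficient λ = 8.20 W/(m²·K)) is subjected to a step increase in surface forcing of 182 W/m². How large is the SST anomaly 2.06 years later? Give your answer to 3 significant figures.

15.1 K

Areal heat capacity C = 4.69×10^8 J/(m^2 K) (given).
τ = C / λ = 4.69×10^8 / 8.20 = 5.72×10^7 s.
Equilibrium anomaly ΔT_eq = F / λ = 182 / 8.20 = 22.2 K.
t = 2.06 years = 6.50×10^7 s, so t/τ = 1.14.
ΔT(t) = ΔT_eq (1 − e^(−t/τ)) = 22.2 × (1 − e^−1.14) = 15.1 K.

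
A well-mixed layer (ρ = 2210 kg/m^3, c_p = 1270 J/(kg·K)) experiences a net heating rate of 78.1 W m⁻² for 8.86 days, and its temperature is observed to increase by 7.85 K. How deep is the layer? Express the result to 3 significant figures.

Heat input Q = F Δt = 78.1 × 7.66×10^5 s = 5.98×10^7 J/m².
Required areal heat capacity C = Q / ΔT = 7.62×10^6 J/(m²·K).
Depth D = C / (ρ c_p) = 7.62×10^6 / (2210 × 1270) = 2.71 m.

2.71 m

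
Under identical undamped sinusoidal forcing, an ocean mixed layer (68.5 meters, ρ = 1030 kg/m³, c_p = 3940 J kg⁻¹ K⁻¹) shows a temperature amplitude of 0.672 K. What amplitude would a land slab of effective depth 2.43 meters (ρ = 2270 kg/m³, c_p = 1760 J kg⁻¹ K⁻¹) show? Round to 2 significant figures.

19 K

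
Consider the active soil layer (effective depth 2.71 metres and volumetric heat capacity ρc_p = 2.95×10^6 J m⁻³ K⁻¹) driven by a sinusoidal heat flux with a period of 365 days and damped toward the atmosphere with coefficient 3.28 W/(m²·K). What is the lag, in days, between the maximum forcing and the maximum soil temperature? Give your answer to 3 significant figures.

26.3 days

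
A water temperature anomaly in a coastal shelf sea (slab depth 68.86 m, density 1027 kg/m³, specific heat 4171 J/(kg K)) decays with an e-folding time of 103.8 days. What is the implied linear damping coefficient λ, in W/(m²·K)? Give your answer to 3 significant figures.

32.9

Areal heat capacity C = ρ c_p D = 1027 × 4171 × 68.86 = 2.95×10^8 J/(m^2 K).
τ = 103.8 days = 8.97×10^6 s.
λ = C / τ = 2.95×10^8 / 8.97×10^6 = 32.9 W/(m²·K).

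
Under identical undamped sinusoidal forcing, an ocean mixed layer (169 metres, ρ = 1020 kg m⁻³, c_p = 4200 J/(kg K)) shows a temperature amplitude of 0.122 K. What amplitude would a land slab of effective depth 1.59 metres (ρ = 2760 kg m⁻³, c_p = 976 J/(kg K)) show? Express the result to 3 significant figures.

20.6 K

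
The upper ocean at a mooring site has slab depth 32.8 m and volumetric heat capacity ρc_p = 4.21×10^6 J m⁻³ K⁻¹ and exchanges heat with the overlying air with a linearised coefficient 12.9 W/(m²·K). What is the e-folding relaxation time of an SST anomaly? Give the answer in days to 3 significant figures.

124 days

Areal heat capacity C = ρc_p × D = 4.21×10^6 × 32.8 = 1.38×10^8 J/(m²·K).
Relaxation time τ = C / λ = 1.38×10^8 / 12.9 = 1.07×10^7 s.
In days: 1.07×10^7 s / (86400 s/day) = 124 days.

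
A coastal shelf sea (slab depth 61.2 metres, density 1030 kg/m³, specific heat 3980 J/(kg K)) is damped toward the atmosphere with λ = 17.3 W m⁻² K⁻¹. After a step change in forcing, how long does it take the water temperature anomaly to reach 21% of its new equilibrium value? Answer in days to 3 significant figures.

Areal heat capacity C = ρ c_p D = 1030 × 3980 × 61.2 = 2.51×10^8 J m⁻² K⁻¹.
τ = C / λ = 2.51×10^8 / 17.3 = 1.45×10^7 s.
Fraction reached: 1 − e^(−t/τ) = 0.21 ⇒ t = −τ ln(1 − 0.21) = τ × 0.236.
t = 3.42×10^6 s = 39.6 days.

39.6 days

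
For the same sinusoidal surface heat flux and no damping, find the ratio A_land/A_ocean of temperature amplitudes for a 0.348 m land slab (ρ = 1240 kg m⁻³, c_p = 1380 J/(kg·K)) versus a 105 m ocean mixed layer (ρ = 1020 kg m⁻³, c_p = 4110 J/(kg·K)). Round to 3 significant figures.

739

C_ocean = 1020 × 4110 × 105 = 4.40×10^8 J/(m²·K).
C_land = 1240 × 1380 × 0.348 = 5.95×10^5 J/(m²·K).
Undamped amplitude ∝ 1/C, so A_land/A_ocean = C_ocean/C_land = 739.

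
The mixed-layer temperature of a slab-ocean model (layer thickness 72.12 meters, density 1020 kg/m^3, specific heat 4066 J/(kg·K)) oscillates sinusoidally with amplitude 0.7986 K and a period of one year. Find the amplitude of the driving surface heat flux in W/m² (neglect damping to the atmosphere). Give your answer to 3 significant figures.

47.6

Areal heat capacity C = ρ c_p D = 1020 × 4066 × 72.12 = 2.99×10^8 J/(m²·K).
ω = 2π / 3.15×10^7 s = 1.99×10^-7 s⁻¹.
Cω = 2.99×10^8 × 1.99×10^-7 = 59.6 W/(m²·K).
F₀ = A × Cω = 0.7986 × 59.6 = 47.6 W/m².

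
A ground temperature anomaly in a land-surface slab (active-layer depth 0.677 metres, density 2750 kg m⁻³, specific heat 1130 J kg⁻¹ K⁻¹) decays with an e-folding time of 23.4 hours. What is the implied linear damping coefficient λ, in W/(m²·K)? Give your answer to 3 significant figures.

25.0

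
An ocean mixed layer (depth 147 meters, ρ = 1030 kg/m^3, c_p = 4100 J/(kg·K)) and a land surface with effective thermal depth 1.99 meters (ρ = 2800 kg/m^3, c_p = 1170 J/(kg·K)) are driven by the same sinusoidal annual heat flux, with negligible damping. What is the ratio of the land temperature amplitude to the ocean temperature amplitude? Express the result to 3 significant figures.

95.2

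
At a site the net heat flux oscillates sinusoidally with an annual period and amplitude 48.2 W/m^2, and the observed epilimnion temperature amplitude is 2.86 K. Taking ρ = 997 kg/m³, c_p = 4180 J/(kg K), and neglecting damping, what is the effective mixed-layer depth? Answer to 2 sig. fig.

20 m

ω = 2π / 3.15×10^7 s = 1.99×10^-7 s⁻¹.
Required C = F₀ / (A ω) = 48.2 / (2.86 × 1.99×10^-7) = 8.46×10^7 J/(m²·K).
D = C / (ρ c_p) = 8.46×10^7 / (997 × 4180) = 20.3 m.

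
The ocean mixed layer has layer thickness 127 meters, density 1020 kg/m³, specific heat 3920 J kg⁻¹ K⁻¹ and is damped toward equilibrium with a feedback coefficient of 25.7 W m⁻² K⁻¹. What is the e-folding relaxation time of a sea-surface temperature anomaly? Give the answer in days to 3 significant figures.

229 days

Areal heat capacity C = ρ c_p D = 1020 × 3920 × 127 = 5.08×10^8 J m⁻² K⁻¹.
Relaxation time τ = C / λ = 5.08×10^8 / 25.7 = 1.98×10^7 s.
In days: 1.98×10^7 s / (86400 s/day) = 229 days.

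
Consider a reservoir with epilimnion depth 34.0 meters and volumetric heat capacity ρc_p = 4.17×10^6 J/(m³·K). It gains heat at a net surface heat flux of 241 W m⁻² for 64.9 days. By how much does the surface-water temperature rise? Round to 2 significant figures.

9.5 K

Areal heat capacity C = ρc_p × D = 4.17×10^6 × 34.0 = 1.42×10^8 J m⁻² K⁻¹.
Net heat input Q = F Δt = 241 × (64.9 days × 86400 s/day) = 1.35×10^9 J/m².
ΔT = Q / C = 1.35×10^9 / 1.42×10^8 = 9.53 K.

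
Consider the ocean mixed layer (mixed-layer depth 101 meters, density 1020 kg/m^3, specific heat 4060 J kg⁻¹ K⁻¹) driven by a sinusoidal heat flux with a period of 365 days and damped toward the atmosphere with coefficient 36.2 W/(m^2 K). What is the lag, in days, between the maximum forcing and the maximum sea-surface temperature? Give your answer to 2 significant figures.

67 days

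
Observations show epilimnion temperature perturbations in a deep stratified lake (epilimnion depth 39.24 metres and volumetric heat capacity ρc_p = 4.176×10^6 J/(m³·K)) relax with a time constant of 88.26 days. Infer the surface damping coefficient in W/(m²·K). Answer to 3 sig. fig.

Areal heat capacity C = ρc_p × D = 4.176×10^6 × 39.24 = 1.64×10^8 J/(m^2 K).
τ = 88.26 days = 7.63×10^6 s.
λ = C / τ = 1.64×10^8 / 7.63×10^6 = 21.5 W/(m²·K).

21.5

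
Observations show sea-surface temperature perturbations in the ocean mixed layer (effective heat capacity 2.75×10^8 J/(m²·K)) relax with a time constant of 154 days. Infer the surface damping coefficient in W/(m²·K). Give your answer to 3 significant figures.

20.7

Areal heat capacity C = 2.75×10^8 J/(m²·K) (given).
τ = 154 days = 1.33×10^7 s.
λ = C / τ = 2.75×10^8 / 1.33×10^7 = 20.7 W/(m²·K).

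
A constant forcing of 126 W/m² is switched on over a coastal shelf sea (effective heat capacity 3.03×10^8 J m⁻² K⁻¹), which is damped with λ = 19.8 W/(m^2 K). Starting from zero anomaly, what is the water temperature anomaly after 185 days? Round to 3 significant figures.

4.12 K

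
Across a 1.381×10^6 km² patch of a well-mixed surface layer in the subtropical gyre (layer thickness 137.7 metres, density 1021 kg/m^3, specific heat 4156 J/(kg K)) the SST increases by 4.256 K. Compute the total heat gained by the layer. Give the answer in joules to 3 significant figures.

3.43×10^21 J

Areal heat capacity C = ρ c_p D = 1021 × 4156 × 137.7 = 5.84×10^8 J/(m²·K).
Heat per unit area: q = C ΔT = 5.84×10^8 × 4.256 = 2.49×10^9 J/m².
Total heat: Q = q × A = 2.49×10^9 × (1.381×10^6 × 10⁶ m²) = 3.43×10^21 J.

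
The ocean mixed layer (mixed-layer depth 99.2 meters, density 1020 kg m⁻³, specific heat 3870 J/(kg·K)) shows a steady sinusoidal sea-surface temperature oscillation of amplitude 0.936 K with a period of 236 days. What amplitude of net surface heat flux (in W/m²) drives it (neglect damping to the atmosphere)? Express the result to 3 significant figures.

113

Areal heat capacity C = ρ c_p D = 1020 × 3870 × 99.2 = 3.92×10^8 J m⁻² K⁻¹.
ω = 2π / 2.04×10^7 s = 3.08×10^-7 s⁻¹.
Cω = 3.92×10^8 × 3.08×10^-7 = 121 W/(m²·K).
F₀ = A × Cω = 0.936 × 121 = 113 W/m².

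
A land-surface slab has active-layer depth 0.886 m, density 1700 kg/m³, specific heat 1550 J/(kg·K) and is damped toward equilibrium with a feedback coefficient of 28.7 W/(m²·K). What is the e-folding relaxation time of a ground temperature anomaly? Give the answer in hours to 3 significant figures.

22.6 hours

Areal heat capacity C = ρ c_p D = 1700 × 1550 × 0.886 = 2.33×10^6 J m⁻² K⁻¹.
Relaxation time τ = C / λ = 2.33×10^6 / 28.7 = 81300 s.
In hours: 81300 s / (3600 s/hour) = 22.6 hours.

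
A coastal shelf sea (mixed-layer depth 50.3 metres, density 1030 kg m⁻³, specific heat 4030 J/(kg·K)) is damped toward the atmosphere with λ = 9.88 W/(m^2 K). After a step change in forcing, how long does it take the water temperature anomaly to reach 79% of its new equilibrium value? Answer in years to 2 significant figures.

Areal heat capacity C = ρ c_p D = 1030 × 4030 × 50.3 = 2.09×10^8 J m⁻² K⁻¹.
τ = C / λ = 2.09×10^8 / 9.88 = 2.11×10^7 s.
Fraction reached: 1 − e^(−t/τ) = 0.79 ⇒ t = −τ ln(1 − 0.79) = τ × 1.56.
t = 3.30×10^7 s = 1.05 years.

1.0 years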